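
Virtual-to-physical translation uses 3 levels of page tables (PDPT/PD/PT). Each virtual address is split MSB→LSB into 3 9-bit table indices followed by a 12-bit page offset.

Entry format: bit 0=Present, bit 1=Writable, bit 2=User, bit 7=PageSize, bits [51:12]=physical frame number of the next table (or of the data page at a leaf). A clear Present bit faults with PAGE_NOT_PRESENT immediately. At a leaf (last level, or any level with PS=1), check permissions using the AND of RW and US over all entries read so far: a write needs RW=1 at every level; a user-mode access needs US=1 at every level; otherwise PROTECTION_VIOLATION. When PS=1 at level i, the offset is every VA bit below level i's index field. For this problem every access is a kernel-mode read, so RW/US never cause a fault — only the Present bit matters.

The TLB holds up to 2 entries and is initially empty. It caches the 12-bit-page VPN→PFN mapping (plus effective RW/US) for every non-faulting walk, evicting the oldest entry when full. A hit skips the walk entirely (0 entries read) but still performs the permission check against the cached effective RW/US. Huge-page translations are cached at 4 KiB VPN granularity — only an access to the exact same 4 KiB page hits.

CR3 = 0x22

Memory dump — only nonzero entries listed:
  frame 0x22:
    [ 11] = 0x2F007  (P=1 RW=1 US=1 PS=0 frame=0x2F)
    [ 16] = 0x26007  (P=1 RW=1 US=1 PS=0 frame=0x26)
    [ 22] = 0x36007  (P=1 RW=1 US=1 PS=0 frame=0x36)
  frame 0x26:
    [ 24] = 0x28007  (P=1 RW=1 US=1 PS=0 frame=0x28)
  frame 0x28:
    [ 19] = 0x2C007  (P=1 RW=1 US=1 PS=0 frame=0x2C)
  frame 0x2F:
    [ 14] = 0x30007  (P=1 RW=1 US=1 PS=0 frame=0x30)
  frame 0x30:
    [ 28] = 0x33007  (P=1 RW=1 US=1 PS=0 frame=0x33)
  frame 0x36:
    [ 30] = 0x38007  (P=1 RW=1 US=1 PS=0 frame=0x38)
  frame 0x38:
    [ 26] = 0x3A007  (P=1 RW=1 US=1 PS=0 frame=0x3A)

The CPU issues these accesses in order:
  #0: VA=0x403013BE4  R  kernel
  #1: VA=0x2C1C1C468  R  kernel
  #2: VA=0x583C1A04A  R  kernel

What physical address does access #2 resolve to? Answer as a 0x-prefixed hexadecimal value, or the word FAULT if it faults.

Walk each access:
#0 VA=0x403013BE4 (r,kernel):
  lvl0: tbl 0x22, slot 16 ⇒ 0x26007 (P1/RW1/US1/PS0)
  lvl1: tbl 0x26, slot 24 ⇒ 0x28007 (P1/RW1/US1/PS0)
  lvl2: tbl 0x28, slot 19 ⇒ 0x2C007 (P1/RW1/US1/PS0)
  → PA=0x2CBE4  (3 entries read)
#1 VA=0x2C1C1C468 (r,kernel):
  lvl0: tbl 0x22, slot 11 ⇒ 0x2F007 (P1/RW1/US1/PS0)
  lvl1: tbl 0x2F, slot 14 ⇒ 0x30007 (P1/RW1/US1/PS0)
  lvl2: tbl 0x30, slot 28 ⇒ 0x33007 (P1/RW1/US1/PS0)
  → PA=0x33468  (3 entries read)
#2 VA=0x583C1A04A (r,kernel):
  lvl0: tbl 0x22, slot 22 ⇒ 0x36007 (P1/RW1/US1/PS0)
  lvl1: tbl 0x36, slot 30 ⇒ 0x38007 (P1/RW1/US1/PS0)
  lvl2: tbl 0x38, slot 26 ⇒ 0x3A007 (P1/RW1/US1/PS0)
  → PA=0x3A04A  (3 entries read)

Access #2 PA: 0x3A04A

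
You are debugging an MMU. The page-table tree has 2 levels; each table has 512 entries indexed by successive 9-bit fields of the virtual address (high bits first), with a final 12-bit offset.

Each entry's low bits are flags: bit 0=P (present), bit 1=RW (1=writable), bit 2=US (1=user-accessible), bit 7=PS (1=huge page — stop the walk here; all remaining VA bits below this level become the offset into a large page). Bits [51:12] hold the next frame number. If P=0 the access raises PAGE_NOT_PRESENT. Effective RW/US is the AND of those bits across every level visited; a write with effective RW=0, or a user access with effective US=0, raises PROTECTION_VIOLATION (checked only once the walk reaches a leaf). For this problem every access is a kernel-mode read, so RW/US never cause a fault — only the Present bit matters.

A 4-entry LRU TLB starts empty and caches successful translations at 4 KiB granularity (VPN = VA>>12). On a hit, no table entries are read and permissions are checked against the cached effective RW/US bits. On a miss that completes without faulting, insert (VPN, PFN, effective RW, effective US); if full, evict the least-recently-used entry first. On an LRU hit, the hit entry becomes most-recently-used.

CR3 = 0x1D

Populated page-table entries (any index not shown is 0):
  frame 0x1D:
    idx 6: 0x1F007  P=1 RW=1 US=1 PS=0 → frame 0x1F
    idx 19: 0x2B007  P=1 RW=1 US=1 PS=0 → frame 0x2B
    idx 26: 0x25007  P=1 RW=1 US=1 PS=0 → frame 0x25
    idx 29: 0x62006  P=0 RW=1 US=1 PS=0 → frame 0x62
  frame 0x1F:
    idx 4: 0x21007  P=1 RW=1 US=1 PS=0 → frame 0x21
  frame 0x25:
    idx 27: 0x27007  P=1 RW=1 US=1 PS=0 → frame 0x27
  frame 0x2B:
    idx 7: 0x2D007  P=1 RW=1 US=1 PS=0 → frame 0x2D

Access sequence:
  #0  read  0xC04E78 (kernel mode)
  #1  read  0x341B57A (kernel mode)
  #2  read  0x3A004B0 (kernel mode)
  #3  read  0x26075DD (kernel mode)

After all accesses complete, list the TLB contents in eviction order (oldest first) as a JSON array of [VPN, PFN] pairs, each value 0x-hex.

Walk each access:
#0 VA=0xC04E78 (r,kernel):
  L0 @0x1D[6] → 0x1F007  P=1,RW=1,US=1,PS=0
  L1 @0x1F[4] → 0x21007  P=1,RW=1,US=1,PS=0
  ✓ 0x21E78  — 2 lookups
#1 VA=0x341B57A (r,kernel):
  L0 @0x1D[26] → 0x25007  P=1,RW=1,US=1,PS=0
  L1 @0x25[27] → 0x27007  P=1,RW=1,US=1,PS=0
  ✓ 0x2757A  — 2 lookups
#2 VA=0x3A004B0 (r,kernel):
  L0 @0x1D[29] → 0x62006  P=0,RW=1,US=1,PS=0
  → PAGE_NOT_PRESENT  (1 entries read)
#3 VA=0x26075DD (r,kernel):
  L0 @0x1D[19] → 0x2B007  P=1,RW=1,US=1,PS=0
  L1 @0x2B[7] → 0x2D007  P=1,RW=1,US=1,PS=0
  ✓ 0x2D5DD  — 2 lookups

TLB: [["0xC04", "0x21"], ["0x341B", "0x27"], ["0x2607", "0x2D"]]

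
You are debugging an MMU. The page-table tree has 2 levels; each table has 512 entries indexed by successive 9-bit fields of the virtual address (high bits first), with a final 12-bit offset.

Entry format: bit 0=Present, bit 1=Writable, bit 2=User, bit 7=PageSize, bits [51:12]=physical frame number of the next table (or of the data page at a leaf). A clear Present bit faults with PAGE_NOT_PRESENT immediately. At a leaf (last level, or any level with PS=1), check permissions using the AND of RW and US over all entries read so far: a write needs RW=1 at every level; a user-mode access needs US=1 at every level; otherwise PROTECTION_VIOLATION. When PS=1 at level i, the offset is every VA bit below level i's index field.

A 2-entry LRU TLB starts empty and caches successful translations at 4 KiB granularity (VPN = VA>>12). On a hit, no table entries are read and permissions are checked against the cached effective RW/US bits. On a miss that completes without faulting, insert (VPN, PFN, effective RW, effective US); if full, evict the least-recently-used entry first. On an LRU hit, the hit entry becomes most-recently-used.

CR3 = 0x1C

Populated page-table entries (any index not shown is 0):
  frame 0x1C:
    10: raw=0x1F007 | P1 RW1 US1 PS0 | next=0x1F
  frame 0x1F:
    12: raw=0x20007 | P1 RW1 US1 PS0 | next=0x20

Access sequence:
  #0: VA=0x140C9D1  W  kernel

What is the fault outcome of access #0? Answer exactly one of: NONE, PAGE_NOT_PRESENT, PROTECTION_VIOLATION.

Walk each access:
#0 VA=0x140C9D1 (w,kernel):
  L0 @0x1C[10] → 0x1F007  P=1,RW=1,US=1,PS=0
  L1 @0x1F[12] → 0x20007  P=1,RW=1,US=1,PS=0
  ⇒ phys 0x209D1  [2 reads]

Access #0 fault: NONE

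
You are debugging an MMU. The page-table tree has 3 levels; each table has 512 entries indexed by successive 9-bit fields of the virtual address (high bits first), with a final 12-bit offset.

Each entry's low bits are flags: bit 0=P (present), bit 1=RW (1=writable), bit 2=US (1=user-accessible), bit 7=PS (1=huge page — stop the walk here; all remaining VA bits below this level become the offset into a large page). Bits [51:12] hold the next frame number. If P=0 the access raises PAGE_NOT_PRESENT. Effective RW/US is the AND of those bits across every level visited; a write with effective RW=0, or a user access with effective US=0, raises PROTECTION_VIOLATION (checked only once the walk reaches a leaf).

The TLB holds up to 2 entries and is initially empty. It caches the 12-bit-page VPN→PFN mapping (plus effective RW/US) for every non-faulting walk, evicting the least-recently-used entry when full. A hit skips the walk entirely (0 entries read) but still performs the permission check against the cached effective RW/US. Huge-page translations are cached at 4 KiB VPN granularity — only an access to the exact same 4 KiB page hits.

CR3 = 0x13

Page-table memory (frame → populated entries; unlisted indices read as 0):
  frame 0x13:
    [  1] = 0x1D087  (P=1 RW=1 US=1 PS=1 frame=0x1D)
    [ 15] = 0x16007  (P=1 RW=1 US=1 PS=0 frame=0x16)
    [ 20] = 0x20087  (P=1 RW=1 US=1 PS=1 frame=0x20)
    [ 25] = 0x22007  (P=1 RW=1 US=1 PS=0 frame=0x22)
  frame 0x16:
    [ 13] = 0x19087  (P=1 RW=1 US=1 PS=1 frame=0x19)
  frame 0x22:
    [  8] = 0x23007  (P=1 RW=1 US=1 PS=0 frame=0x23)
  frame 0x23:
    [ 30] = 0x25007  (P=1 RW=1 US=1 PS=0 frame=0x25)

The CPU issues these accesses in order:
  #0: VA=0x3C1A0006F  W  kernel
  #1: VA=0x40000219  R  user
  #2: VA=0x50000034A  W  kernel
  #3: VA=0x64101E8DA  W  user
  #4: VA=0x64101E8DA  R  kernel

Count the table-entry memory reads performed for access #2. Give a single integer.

Per-access translation:
#0 VA=0x3C1A0006F (w,kernel):
  L0 @0x13[15] → 0x16007  P=1,RW=1,US=1,PS=0
  L1 @0x16[13] → 0x19087  P=1,RW=1,US=1,PS=1
  ✓ 0x1906F (huge @L1)  — 2 lookups
#1 VA=0x40000219 (r,user):
  L0 @0x13[1] → 0x1D087  P=1,RW=1,US=1,PS=1
  ✓ 0x1D219 (huge @L0)  — 1 lookups
#2 VA=0x50000034A (w,kernel):
  L0 @0x13[20] → 0x20087  P=1,RW=1,US=1,PS=1
  ✓ 0x2034A (huge @L0)  — 1 lookups
#3 VA=0x64101E8DA (w,user):
  L0 @0x13[25] → 0x22007  P=1,RW=1,US=1,PS=0
  L1 @0x22[8] → 0x23007  P=1,RW=1,US=1,PS=0
  L2 @0x23[30] → 0x25007  P=1,RW=1,US=1,PS=0
  ✓ 0x258DA  — 3 lookups
#4 VA=0x64101E8DA (r,kernel):
  TLB hit vpn=0x64101E → PA=0x258DA

Entries read for #2: 1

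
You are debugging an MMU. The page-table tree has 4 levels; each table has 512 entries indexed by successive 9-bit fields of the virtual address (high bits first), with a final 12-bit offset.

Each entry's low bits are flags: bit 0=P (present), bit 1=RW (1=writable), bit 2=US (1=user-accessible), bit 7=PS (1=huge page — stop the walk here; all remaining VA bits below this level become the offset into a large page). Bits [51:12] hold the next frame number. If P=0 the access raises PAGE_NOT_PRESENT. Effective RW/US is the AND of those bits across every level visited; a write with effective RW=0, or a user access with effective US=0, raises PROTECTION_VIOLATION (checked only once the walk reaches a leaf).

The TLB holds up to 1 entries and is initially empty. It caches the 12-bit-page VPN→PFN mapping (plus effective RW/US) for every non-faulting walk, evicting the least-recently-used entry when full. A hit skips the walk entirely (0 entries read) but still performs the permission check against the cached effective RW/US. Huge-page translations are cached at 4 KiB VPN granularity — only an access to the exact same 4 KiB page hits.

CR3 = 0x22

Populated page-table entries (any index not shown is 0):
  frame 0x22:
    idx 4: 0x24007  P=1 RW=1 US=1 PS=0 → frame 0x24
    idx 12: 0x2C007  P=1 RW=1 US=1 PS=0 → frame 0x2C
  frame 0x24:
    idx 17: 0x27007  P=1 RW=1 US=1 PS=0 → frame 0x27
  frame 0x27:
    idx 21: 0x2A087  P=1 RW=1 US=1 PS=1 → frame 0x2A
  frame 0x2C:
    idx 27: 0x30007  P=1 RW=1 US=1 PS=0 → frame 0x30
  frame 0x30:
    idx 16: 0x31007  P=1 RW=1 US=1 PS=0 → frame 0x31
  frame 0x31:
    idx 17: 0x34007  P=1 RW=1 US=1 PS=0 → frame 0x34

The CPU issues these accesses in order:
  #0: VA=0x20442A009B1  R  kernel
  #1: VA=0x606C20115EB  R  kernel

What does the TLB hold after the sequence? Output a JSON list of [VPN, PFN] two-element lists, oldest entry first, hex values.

Walk each access:
#0 VA=0x20442A009B1 (r,kernel):
  L0 @0x22[4] → 0x24007  P=1,RW=1,US=1,PS=0
  L1 @0x24[17] → 0x27007  P=1,RW=1,US=1,PS=0
  L2 @0x27[21] → 0x2A087  P=1,RW=1,US=1,PS=1
  → PA=0x2A9B1 (huge @L2)  (3 entries read)
#1 VA=0x606C20115EB (r,kernel):
  L0 @0x22[12] → 0x2C007  P=1,RW=1,US=1,PS=0
  L1 @0x2C[27] → 0x30007  P=1,RW=1,US=1,PS=0
  L2 @0x30[16] → 0x31007  P=1,RW=1,US=1,PS=0
  L3 @0x31[17] → 0x34007  P=1,RW=1,US=1,PS=0
  → PA=0x345EB  (4 entries read)

TLB: [["0x606C2011", "0x34"]]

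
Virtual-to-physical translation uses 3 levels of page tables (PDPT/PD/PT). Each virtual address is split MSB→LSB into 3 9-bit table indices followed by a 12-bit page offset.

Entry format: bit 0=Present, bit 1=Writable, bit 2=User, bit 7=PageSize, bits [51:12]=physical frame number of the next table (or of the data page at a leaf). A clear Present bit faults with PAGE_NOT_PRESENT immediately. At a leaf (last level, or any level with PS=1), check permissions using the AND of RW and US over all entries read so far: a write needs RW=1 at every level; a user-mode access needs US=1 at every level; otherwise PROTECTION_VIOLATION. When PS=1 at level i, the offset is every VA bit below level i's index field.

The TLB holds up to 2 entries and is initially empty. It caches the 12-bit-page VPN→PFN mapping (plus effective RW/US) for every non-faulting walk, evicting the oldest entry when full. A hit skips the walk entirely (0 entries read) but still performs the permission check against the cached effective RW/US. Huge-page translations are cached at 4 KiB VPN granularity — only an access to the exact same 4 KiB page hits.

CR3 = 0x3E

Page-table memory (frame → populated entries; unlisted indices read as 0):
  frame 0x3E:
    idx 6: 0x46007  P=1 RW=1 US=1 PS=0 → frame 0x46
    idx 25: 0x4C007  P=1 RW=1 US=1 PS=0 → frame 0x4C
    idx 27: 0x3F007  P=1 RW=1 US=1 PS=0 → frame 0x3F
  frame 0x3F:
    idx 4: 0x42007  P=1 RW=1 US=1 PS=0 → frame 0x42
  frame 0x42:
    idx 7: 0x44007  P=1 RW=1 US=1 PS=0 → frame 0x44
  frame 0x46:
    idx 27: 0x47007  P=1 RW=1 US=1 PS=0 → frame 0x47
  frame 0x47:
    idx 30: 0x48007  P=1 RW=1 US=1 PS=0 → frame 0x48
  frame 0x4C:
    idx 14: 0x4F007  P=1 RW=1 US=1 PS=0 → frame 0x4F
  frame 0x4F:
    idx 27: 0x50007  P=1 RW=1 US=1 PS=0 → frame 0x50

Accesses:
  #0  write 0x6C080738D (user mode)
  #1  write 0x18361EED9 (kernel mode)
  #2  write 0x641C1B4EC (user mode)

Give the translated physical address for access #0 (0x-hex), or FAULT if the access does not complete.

Walk each access:
#0 VA=0x6C080738D (w,user):
  L0: frame=0x3E idx=27 entry=0x3F007 [P=1 RW=1 US=1 PS=0]
  L1: frame=0x3F idx=4 entry=0x42007 [P=1 RW=1 US=1 PS=0]
  L2: frame=0x42 idx=7 entry=0x44007 [P=1 RW=1 US=1 PS=0]
  → PA=0x4438D  (3 entries read)
#1 VA=0x18361EED9 (w,kernel):
  L0: frame=0x3E idx=6 entry=0x46007 [P=1 RW=1 US=1 PS=0]
  L1: frame=0x46 idx=27 entry=0x47007 [P=1 RW=1 US=1 PS=0]
  L2: frame=0x47 idx=30 entry=0x48007 [P=1 RW=1 US=1 PS=0]
  → PA=0x48ED9  (3 entries read)
#2 VA=0x641C1B4EC (w,user):
  L0: frame=0x3E idx=25 entry=0x4C007 [P=1 RW=1 US=1 PS=0]
  L1: frame=0x4C idx=14 entry=0x4F007 [P=1 RW=1 US=1 PS=0]
  L2: frame=0x4F idx=27 entry=0x50007 [P=1 RW=1 US=1 PS=0]
  → PA=0x504EC  (3 entries read)

Access #0 PA: 0x4438D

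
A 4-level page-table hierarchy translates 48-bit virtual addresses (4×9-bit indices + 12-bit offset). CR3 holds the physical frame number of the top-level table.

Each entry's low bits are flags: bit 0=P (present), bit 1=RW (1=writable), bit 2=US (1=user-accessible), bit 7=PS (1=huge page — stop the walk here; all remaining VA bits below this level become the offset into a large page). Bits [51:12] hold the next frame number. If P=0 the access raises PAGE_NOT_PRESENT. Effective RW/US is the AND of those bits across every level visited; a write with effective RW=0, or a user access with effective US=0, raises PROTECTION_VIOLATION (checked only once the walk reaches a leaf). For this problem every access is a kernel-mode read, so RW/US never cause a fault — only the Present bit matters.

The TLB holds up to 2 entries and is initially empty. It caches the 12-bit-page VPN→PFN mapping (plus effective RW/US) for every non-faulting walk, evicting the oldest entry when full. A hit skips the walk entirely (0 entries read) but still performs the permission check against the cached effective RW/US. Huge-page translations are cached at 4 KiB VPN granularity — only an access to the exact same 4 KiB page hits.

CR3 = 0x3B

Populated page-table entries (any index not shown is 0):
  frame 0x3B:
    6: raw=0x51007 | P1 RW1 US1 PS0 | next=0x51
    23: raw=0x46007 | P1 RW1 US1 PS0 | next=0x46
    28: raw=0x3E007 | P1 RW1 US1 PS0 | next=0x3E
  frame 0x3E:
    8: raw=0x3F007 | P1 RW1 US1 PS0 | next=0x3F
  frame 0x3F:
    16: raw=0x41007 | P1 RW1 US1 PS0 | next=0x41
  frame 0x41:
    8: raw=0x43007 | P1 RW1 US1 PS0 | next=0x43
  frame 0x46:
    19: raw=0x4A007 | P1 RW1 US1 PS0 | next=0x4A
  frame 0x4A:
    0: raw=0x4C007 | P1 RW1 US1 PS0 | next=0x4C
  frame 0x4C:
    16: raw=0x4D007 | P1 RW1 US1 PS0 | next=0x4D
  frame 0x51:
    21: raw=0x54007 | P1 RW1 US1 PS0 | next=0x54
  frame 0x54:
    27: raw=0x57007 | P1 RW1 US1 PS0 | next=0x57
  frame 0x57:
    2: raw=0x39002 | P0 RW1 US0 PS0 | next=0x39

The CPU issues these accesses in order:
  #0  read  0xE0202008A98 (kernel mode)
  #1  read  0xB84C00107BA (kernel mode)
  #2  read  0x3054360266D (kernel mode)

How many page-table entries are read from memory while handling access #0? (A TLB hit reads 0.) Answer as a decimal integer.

Walk each access:
#0 VA=0xE0202008A98 (r,kernel):
  lvl0: tbl 0x3B, slot 28 ⇒ 0x3E007 (P1/RW1/US1/PS0)
  lvl1: tbl 0x3E, slot 8 ⇒ 0x3F007 (P1/RW1/US1/PS0)
  lvl2: tbl 0x3F, slot 16 ⇒ 0x41007 (P1/RW1/US1/PS0)
  lvl3: tbl 0x41, slot 8 ⇒ 0x43007 (P1/RW1/US1/PS0)
  ✓ 0x43A98  — 4 lookups
#1 VA=0xB84C00107BA (r,kernel):
  lvl0: tbl 0x3B, slot 23 ⇒ 0x46007 (P1/RW1/US1/PS0)
  lvl1: tbl 0x46, slot 19 ⇒ 0x4A007 (P1/RW1/US1/PS0)
  lvl2: tbl 0x4A, slot 0 ⇒ 0x4C007 (P1/RW1/US1/PS0)
  lvl3: tbl 0x4C, slot 16 ⇒ 0x4D007 (P1/RW1/US1/PS0)
  ✓ 0x4D7BA  — 4 lookups
#2 VA=0x3054360266D (r,kernel):
  lvl0: tbl 0x3B, slot 6 ⇒ 0x51007 (P1/RW1/US1/PS0)
  lvl1: tbl 0x51, slot 21 ⇒ 0x54007 (P1/RW1/US1/PS0)
  lvl2: tbl 0x54, slot 27 ⇒ 0x57007 (P1/RW1/US1/PS0)
  lvl3: tbl 0x57, slot 2 ⇒ 0x39002 (P0/RW1/US0/PS0)
  ✗ PAGE_NOT_PRESENT  [4 reads]

Entries read for #0: 4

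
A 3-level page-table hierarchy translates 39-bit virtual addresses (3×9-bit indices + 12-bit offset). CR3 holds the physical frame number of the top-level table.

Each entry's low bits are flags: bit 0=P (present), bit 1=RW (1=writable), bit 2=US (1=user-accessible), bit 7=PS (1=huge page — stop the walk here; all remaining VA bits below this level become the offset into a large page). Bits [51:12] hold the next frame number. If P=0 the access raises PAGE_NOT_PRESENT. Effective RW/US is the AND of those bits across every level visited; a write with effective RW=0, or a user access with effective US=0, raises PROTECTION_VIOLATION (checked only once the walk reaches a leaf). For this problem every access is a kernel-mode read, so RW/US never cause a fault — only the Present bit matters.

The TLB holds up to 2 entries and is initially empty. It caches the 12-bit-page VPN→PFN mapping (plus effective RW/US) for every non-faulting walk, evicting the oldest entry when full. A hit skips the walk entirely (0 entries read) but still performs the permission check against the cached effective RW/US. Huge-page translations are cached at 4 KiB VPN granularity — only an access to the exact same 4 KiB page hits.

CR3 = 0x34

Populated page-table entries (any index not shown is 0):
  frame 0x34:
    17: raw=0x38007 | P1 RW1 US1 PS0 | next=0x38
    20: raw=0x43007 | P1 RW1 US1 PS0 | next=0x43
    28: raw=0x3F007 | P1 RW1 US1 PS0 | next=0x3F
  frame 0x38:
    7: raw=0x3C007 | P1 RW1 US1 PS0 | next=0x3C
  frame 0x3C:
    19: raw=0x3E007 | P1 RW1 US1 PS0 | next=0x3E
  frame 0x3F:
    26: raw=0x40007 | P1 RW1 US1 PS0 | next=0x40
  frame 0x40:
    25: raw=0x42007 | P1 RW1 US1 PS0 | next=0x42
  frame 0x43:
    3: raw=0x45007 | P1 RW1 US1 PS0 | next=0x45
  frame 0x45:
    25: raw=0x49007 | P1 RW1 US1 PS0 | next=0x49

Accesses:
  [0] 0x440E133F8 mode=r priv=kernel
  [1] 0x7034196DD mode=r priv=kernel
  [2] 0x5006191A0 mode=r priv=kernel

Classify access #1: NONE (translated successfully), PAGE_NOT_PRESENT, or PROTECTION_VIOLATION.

Per-access translation:
#0 VA=0x440E133F8 (r,kernel):
  [0] read 0x34 idx=17: raw=0x38007 flags P=1 W=1 U=1 S=0
  [1] read 0x38 idx=7: raw=0x3C007 flags P=1 W=1 U=1 S=0
  [2] read 0x3C idx=19: raw=0x3E007 flags P=1 W=1 U=1 S=0
  ⇒ phys 0x3E3F8  [3 reads]
#1 VA=0x7034196DD (r,kernel):
  [0] read 0x34 idx=28: raw=0x3F007 flags P=1 W=1 U=1 S=0
  [1] read 0x3F idx=26: raw=0x40007 flags P=1 W=1 U=1 S=0
  [2] read 0x40 idx=25: raw=0x42007 flags P=1 W=1 U=1 S=0
  ⇒ phys 0x426DD  [3 reads]
#2 VA=0x5006191A0 (r,kernel):
  [0] read 0x34 idx=20: raw=0x43007 flags P=1 W=1 U=1 S=0
  [1] read 0x43 idx=3: raw=0x45007 flags P=1 W=1 U=1 S=0
  [2] read 0x45 idx=25: raw=0x49007 flags P=1 W=1 U=1 S=0
  ⇒ phys 0x491A0  [3 reads]

Access #1 fault: NONE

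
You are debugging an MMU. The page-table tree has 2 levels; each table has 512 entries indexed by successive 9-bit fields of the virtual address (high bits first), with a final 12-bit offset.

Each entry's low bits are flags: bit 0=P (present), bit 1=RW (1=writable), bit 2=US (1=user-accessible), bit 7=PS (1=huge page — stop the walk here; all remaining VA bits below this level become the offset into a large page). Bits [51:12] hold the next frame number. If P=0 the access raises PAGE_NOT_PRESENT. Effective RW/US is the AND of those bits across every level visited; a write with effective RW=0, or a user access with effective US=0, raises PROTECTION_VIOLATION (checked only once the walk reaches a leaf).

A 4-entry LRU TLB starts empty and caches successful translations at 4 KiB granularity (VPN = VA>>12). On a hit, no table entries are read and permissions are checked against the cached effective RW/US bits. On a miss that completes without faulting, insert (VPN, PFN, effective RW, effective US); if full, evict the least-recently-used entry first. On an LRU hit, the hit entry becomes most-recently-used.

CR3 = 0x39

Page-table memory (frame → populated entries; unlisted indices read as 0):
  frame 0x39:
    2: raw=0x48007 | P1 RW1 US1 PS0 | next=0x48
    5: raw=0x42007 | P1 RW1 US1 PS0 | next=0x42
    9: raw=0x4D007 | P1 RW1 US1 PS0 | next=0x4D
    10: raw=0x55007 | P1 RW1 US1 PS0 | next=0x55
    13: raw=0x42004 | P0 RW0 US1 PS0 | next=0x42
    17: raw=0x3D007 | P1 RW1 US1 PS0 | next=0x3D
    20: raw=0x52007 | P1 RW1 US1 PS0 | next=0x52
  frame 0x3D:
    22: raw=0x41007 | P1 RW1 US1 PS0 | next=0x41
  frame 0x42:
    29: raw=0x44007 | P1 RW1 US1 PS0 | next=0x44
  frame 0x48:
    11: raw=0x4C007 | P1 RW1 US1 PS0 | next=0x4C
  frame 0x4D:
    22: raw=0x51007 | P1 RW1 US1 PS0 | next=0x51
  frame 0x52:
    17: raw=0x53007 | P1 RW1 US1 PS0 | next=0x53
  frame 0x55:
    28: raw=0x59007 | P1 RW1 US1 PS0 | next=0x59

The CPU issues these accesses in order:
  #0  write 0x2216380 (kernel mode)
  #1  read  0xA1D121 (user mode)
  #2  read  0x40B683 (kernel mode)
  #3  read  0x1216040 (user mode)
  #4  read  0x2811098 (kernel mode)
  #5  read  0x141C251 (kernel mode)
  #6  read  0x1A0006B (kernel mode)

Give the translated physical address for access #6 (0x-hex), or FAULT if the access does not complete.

Per-access translation:
#0 VA=0x2216380 (w,kernel):
  lvl0: tbl 0x39, slot 17 ⇒ 0x3D007 (P1/RW1/US1/PS0)
  lvl1: tbl 0x3D, slot 22 ⇒ 0x41007 (P1/RW1/US1/PS0)
  ⇒ phys 0x41380  [2 reads]
#1 VA=0xA1D121 (r,user):
  lvl0: tbl 0x39, slot 5 ⇒ 0x42007 (P1/RW1/US1/PS0)
  lvl1: tbl 0x42, slot 29 ⇒ 0x44007 (P1/RW1/US1/PS0)
  ⇒ phys 0x44121  [2 reads]
#2 VA=0x40B683 (r,kernel):
  lvl0: tbl 0x39, slot 2 ⇒ 0x48007 (P1/RW1/US1/PS0)
  lvl1: tbl 0x48, slot 11 ⇒ 0x4C007 (P1/RW1/US1/PS0)
  ⇒ phys 0x4C683  [2 reads]
#3 VA=0x1216040 (r,user):
  lvl0: tbl 0x39, slot 9 ⇒ 0x4D007 (P1/RW1/US1/PS0)
  lvl1: tbl 0x4D, slot 22 ⇒ 0x51007 (P1/RW1/US1/PS0)
  ⇒ phys 0x51040  [2 reads]
#4 VA=0x2811098 (r,kernel):
  lvl0: tbl 0x39, slot 20 ⇒ 0x52007 (P1/RW1/US1/PS0)
  lvl1: tbl 0x52, slot 17 ⇒ 0x53007 (P1/RW1/US1/PS0)
  ⇒ phys 0x53098  [2 reads]
#5 VA=0x141C251 (r,kernel):
  lvl0: tbl 0x39, slot 10 ⇒ 0x55007 (P1/RW1/US1/PS0)
  lvl1: tbl 0x55, slot 28 ⇒ 0x59007 (P1/RW1/US1/PS0)
  ⇒ phys 0x59251  [2 reads]
#6 VA=0x1A0006B (r,kernel):
  lvl0: tbl 0x39, slot 13 ⇒ 0x42004 (P0/RW0/US1/PS0)
  ⇒ fault: PAGE_NOT_PRESENT  — 1 lookups

Access #6 PA: FAULT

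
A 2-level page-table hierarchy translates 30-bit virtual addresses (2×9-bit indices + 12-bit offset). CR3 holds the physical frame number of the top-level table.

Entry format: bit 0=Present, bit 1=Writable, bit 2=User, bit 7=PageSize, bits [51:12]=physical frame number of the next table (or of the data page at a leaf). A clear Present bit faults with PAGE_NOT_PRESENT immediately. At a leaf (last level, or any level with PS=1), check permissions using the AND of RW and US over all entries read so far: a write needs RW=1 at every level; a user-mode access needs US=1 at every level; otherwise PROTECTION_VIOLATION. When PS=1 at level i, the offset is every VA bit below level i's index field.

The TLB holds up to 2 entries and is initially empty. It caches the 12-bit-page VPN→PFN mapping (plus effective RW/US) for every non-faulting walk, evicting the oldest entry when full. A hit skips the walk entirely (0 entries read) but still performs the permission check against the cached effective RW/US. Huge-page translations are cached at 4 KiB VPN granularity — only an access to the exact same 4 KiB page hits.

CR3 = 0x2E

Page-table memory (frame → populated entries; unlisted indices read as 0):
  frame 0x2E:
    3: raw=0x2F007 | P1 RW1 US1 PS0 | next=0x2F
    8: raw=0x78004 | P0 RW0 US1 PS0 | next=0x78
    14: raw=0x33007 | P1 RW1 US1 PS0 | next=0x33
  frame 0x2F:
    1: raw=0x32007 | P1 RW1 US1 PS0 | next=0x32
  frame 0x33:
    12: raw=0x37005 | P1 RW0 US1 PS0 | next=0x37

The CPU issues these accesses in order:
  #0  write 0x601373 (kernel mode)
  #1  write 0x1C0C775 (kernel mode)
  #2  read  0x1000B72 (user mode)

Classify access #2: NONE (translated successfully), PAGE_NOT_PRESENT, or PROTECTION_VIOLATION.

Walk each access:
#0 VA=0x601373 (w,kernel):
  L0 @0x2E[3] → 0x2F007  P=1,RW=1,US=1,PS=0
  L1 @0x2F[1] → 0x32007  P=1,RW=1,US=1,PS=0
  ✓ 0x32373  — 2 lookups
#1 VA=0x1C0C775 (w,kernel):
  L0 @0x2E[14] → 0x33007  P=1,RW=1,US=1,PS=0
  L1 @0x33[12] → 0x37005  P=1,RW=0,US=1,PS=0
  → PROTECTION_VIOLATION  (2 entries read)
#2 VA=0x1000B72 (r,user):
  L0 @0x2E[8] → 0x78004  P=0,RW=0,US=1,PS=0
  → PAGE_NOT_PRESENT  (1 entries read)

Access #2 fault: PAGE_NOT_PRESENT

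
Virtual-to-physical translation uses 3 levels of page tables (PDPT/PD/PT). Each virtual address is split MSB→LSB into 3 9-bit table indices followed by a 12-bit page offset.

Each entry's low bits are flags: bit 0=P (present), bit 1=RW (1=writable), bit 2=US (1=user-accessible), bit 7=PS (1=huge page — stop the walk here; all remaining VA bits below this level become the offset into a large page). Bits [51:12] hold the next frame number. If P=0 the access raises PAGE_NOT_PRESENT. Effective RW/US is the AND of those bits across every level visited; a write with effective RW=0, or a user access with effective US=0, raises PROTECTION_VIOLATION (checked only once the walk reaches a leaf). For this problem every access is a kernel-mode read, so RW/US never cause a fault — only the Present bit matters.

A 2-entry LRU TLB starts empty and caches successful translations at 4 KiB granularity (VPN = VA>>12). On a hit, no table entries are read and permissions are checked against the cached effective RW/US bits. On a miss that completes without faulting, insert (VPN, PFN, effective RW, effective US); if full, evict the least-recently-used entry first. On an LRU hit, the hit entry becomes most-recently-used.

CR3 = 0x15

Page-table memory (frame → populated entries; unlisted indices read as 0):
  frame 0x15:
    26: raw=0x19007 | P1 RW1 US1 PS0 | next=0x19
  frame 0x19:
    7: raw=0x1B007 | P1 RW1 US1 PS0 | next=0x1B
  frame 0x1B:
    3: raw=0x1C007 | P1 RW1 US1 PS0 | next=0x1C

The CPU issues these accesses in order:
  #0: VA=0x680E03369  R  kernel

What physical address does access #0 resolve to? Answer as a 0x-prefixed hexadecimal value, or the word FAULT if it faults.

Trace:
#0 VA=0x680E03369 (r,kernel):
  L0: frame=0x15 idx=26 entry=0x19007 [P=1 RW=1 US=1 PS=0]
  L1: frame=0x19 idx=7 entry=0x1B007 [P=1 RW=1 US=1 PS=0]
  L2: frame=0x1B idx=3 entry=0x1C007 [P=1 RW=1 US=1 PS=0]
  ⇒ phys 0x1C369  [3 reads]

Access #0 PA: 0x1C369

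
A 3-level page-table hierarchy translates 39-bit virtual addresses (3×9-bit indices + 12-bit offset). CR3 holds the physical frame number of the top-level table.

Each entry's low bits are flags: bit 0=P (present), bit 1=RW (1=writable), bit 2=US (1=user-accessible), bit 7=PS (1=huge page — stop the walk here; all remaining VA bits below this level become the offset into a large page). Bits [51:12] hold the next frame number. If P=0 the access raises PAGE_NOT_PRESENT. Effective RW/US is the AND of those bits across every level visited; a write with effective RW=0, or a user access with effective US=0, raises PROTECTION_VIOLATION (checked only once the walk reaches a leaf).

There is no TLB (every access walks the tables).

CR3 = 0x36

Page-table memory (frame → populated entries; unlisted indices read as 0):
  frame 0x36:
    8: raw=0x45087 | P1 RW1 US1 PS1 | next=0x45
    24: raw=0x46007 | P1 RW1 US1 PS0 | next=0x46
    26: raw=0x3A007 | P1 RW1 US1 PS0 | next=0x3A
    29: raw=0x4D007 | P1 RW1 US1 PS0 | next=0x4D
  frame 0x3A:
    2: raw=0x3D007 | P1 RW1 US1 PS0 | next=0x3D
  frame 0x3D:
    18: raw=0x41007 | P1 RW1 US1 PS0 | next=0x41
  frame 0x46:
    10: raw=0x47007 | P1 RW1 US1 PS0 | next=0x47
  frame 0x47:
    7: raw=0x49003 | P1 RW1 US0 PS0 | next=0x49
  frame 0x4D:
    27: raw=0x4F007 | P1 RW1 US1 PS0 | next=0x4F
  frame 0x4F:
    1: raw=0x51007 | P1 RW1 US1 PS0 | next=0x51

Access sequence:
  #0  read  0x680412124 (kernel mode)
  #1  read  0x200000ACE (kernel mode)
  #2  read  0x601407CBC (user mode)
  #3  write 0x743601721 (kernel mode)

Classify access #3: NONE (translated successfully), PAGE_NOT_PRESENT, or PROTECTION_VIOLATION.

Walk each access:
#0 VA=0x680412124 (r,kernel):
  lvl0: tbl 0x36, slot 26 ⇒ 0x3A007 (P1/RW1/US1/PS0)
  lvl1: tbl 0x3A, slot 2 ⇒ 0x3D007 (P1/RW1/US1/PS0)
  lvl2: tbl 0x3D, slot 18 ⇒ 0x41007 (P1/RW1/US1/PS0)
  → PA=0x41124  (3 entries read)
#1 VA=0x200000ACE (r,kernel):
  lvl0: tbl 0x36, slot 8 ⇒ 0x45087 (P1/RW1/US1/PS1)
  → PA=0x45ACE (huge @L0)  (1 entries read)
#2 VA=0x601407CBC (r,user):
  lvl0: tbl 0x36, slot 24 ⇒ 0x46007 (P1/RW1/US1/PS0)
  lvl1: tbl 0x46, slot 10 ⇒ 0x47007 (P1/RW1/US1/PS0)
  lvl2: tbl 0x47, slot 7 ⇒ 0x49003 (P1/RW1/US0/PS0)
  → PROTECTION_VIOLATION  (3 entries read)
#3 VA=0x743601721 (w,kernel):
  lvl0: tbl 0x36, slot 29 ⇒ 0x4D007 (P1/RW1/US1/PS0)
  lvl1: tbl 0x4D, slot 27 ⇒ 0x4F007 (P1/RW1/US1/PS0)
  lvl2: tbl 0x4F, slot 1 ⇒ 0x51007 (P1/RW1/US1/PS0)
  → PA=0x51721  (3 entries read)

Access #3 fault: NONE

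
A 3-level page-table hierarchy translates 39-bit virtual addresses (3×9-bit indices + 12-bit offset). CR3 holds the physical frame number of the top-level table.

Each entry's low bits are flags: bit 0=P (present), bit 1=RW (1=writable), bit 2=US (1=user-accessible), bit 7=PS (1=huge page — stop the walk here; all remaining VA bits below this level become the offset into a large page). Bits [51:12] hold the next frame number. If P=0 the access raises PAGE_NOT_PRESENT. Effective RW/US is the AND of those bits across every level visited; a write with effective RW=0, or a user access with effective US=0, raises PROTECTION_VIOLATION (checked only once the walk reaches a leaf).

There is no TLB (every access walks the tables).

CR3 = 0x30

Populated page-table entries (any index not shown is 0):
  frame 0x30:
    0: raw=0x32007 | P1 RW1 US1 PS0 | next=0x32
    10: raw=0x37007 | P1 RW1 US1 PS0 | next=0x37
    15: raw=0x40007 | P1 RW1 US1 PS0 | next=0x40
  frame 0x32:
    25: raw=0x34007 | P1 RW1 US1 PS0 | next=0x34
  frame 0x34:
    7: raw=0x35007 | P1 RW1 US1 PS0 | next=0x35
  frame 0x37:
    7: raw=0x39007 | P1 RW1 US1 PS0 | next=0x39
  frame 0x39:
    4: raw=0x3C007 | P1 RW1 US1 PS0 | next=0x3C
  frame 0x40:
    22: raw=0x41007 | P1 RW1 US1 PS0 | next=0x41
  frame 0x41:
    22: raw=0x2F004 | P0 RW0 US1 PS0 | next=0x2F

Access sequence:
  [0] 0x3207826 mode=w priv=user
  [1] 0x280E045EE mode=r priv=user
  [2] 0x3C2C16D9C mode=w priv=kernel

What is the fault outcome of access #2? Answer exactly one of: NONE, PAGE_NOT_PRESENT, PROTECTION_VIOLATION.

Per-access translation:
#0 VA=0x3207826 (w,user):
  lvl0: tbl 0x30, slot 0 ⇒ 0x32007 (P1/RW1/US1/PS0)
  lvl1: tbl 0x32, slot 25 ⇒ 0x34007 (P1/RW1/US1/PS0)
  lvl2: tbl 0x34, slot 7 ⇒ 0x35007 (P1/RW1/US1/PS0)
  ⇒ phys 0x35826  [3 reads]
#1 VA=0x280E045EE (r,user):
  lvl0: tbl 0x30, slot 10 ⇒ 0x37007 (P1/RW1/US1/PS0)
  lvl1: tbl 0x37, slot 7 ⇒ 0x39007 (P1/RW1/US1/PS0)
  lvl2: tbl 0x39, slot 4 ⇒ 0x3C007 (P1/RW1/US1/PS0)
  ⇒ phys 0x3C5EE  [3 reads]
#2 VA=0x3C2C16D9C (w,kernel):
  lvl0: tbl 0x30, slot 15 ⇒ 0x40007 (P1/RW1/US1/PS0)
  lvl1: tbl 0x40, slot 22 ⇒ 0x41007 (P1/RW1/US1/PS0)
  lvl2: tbl 0x41, slot 22 ⇒ 0x2F004 (P0/RW0/US1/PS0)
  ✗ PAGE_NOT_PRESENT  [3 reads]

Access #2 fault: PAGE_NOT_PRESENT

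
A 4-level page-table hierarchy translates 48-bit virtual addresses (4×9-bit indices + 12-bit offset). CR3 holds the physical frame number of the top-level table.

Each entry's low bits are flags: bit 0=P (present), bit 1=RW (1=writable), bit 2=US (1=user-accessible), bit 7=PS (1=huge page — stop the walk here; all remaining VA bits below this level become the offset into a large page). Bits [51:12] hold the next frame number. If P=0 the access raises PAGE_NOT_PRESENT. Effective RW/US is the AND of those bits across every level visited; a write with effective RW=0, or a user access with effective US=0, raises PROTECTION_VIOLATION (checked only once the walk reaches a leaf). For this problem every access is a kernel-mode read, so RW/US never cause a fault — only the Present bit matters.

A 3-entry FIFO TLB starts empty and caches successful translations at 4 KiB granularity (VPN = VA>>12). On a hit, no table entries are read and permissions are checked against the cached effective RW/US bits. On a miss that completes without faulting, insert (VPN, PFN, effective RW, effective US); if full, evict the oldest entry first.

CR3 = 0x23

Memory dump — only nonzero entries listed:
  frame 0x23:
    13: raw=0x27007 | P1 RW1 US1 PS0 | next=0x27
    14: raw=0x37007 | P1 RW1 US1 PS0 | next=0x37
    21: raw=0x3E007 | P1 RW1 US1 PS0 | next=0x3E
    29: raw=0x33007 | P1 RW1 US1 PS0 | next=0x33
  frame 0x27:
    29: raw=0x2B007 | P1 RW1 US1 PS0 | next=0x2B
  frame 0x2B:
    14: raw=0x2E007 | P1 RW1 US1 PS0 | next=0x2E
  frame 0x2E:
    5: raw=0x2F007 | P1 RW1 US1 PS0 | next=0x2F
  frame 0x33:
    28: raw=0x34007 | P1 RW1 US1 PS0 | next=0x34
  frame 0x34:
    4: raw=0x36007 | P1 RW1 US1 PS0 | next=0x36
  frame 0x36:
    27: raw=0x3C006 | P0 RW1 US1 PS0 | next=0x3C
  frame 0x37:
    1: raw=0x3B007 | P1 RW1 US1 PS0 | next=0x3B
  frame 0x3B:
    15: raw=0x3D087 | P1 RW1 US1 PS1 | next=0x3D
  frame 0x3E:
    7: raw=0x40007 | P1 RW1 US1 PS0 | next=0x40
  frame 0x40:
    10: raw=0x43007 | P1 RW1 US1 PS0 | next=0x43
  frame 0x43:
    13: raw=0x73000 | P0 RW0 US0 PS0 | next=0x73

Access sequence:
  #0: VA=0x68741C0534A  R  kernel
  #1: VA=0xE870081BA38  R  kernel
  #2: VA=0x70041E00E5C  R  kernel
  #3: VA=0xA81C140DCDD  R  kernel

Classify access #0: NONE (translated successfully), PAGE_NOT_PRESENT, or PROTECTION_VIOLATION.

Walk each access:
#0 VA=0x68741C0534A (r,kernel):
  L0: frame=0x23 idx=13 entry=0x27007 [P=1 RW=1 US=1 PS=0]
  L1: frame=0x27 idx=29 entry=0x2B007 [P=1 RW=1 US=1 PS=0]
  L2: frame=0x2B idx=14 entry=0x2E007 [P=1 RW=1 US=1 PS=0]
  L3: frame=0x2E idx=5 entry=0x2F007 [P=1 RW=1 US=1 PS=0]
  → PA=0x2F34A  (4 entries read)
#1 VA=0xE870081BA38 (r,kernel):
  L0: frame=0x23 idx=29 entry=0x33007 [P=1 RW=1 US=1 PS=0]
  L1: frame=0x33 idx=28 entry=0x34007 [P=1 RW=1 US=1 PS=0]
  L2: frame=0x34 idx=4 entry=0x36007 [P=1 RW=1 US=1 PS=0]
  L3: frame=0x36 idx=27 entry=0x3C006 [P=0 RW=1 US=1 PS=0]
  ✗ PAGE_NOT_PRESENT  [4 reads]
#2 VA=0x70041E00E5C (r,kernel):
  L0: frame=0x23 idx=14 entry=0x37007 [P=1 RW=1 US=1 PS=0]
  L1: frame=0x37 idx=1 entry=0x3B007 [P=1 RW=1 US=1 PS=0]
  L2: frame=0x3B idx=15 entry=0x3D087 [P=1 RW=1 US=1 PS=1]
  → PA=0x3DE5C (huge @L2)  (3 entries read)
#3 VA=0xA81C140DCDD (r,kernel):
  L0: frame=0x23 idx=21 entry=0x3E007 [P=1 RW=1 US=1 PS=0]
  L1: frame=0x3E idx=7 entry=0x40007 [P=1 RW=1 US=1 PS=0]
  L2: frame=0x40 idx=10 entry=0x43007 [P=1 RW=1 US=1 PS=0]
  L3: frame=0x43 idx=13 entry=0x73000 [P=0 RW=0 US=0 PS=0]
  ✗ PAGE_NOT_PRESENT  [4 reads]

Access #0 fault: NONE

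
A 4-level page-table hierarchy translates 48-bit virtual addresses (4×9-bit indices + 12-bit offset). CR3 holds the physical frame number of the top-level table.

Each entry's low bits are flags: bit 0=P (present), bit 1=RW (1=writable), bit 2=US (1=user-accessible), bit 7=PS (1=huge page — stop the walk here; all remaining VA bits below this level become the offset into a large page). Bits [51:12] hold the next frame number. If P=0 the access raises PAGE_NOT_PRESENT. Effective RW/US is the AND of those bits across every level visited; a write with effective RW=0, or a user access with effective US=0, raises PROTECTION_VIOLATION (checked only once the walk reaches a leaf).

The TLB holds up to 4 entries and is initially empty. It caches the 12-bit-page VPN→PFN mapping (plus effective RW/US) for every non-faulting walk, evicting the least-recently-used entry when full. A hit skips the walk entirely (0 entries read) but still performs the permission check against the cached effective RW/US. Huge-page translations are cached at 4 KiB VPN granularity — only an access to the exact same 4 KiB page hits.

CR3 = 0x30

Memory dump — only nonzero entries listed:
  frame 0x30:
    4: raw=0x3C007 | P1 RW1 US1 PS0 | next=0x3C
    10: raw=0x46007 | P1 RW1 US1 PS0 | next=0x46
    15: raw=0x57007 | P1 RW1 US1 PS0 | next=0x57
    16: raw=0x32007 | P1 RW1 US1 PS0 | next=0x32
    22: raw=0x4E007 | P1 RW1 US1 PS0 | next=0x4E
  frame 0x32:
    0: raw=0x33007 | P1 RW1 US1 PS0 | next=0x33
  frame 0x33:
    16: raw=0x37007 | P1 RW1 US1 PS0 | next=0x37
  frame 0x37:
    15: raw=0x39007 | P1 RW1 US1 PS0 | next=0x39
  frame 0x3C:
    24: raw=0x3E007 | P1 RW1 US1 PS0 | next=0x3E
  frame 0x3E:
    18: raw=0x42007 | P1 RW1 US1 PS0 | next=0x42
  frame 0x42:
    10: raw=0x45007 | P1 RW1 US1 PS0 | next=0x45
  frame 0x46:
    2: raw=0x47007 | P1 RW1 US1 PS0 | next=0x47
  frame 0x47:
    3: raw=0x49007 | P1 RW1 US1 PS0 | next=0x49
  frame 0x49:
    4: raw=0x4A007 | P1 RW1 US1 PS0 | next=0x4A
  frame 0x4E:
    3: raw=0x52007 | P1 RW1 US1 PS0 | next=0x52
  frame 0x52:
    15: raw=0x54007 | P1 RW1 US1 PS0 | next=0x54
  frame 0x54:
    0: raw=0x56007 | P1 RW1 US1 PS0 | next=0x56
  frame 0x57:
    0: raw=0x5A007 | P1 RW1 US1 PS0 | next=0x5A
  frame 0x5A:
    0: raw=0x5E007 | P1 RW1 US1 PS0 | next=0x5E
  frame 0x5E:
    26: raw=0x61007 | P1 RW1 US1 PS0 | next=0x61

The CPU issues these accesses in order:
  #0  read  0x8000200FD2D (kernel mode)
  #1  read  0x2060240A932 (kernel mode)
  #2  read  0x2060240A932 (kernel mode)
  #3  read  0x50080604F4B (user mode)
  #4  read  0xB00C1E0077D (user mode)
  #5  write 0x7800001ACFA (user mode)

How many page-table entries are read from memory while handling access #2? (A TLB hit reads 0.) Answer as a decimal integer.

Trace:
#0 VA=0x8000200FD2D (r,kernel):
  L0: frame=0x30 idx=16 entry=0x32007 [P=1 RW=1 US=1 PS=0]
  L1: frame=0x32 idx=0 entry=0x33007 [P=1 RW=1 US=1 PS=0]
  L2: frame=0x33 idx=16 entry=0x37007 [P=1 RW=1 US=1 PS=0]
  L3: frame=0x37 idx=15 entry=0x39007 [P=1 RW=1 US=1 PS=0]
  ✓ 0x39D2D  — 4 lookups
#1 VA=0x2060240A932 (r,kernel):
  L0: frame=0x30 idx=4 entry=0x3C007 [P=1 RW=1 US=1 PS=0]
  L1: frame=0x3C idx=24 entry=0x3E007 [P=1 RW=1 US=1 PS=0]
  L2: frame=0x3E idx=18 entry=0x42007 [P=1 RW=1 US=1 PS=0]
  L3: frame=0x42 idx=10 entry=0x45007 [P=1 RW=1 US=1 PS=0]
  ✓ 0x45932  — 4 lookups
#2 VA=0x2060240A932 (r,kernel):
  TLB hit vpn=0x2060240A → PA=0x45932
#3 VA=0x50080604F4B (r,user):
  L0: frame=0x30 idx=10 entry=0x46007 [P=1 RW=1 US=1 PS=0]
  L1: frame=0x46 idx=2 entry=0x47007 [P=1 RW=1 US=1 PS=0]
  L2: frame=0x47 idx=3 entry=0x49007 [P=1 RW=1 US=1 PS=0]
  L3: frame=0x49 idx=4 entry=0x4A007 [P=1 RW=1 US=1 PS=0]
  ✓ 0x4AF4B  — 4 lookups
#4 VA=0xB00C1E0077D (r,user):
  L0: frame=0x30 idx=22 entry=0x4E007 [P=1 RW=1 US=1 PS=0]
  L1: frame=0x4E idx=3 entry=0x52007 [P=1 RW=1 US=1 PS=0]
  L2: frame=0x52 idx=15 entry=0x54007 [P=1 RW=1 US=1 PS=0]
  L3: frame=0x54 idx=0 entry=0x56007 [P=1 RW=1 US=1 PS=0]
  ✓ 0x5677D  — 4 lookups
#5 VA=0x7800001ACFA (w,user):
  L0: frame=0x30 idx=15 entry=0x57007 [P=1 RW=1 US=1 PS=0]
  L1: frame=0x57 idx=0 entry=0x5A007 [P=1 RW=1 US=1 PS=0]
  L2: frame=0x5A idx=0 entry=0x5E007 [P=1 RW=1 US=1 PS=0]
  L3: frame=0x5E idx=26 entry=0x61007 [P=1 RW=1 US=1 PS=0]
  ✓ 0x61CFA  — 4 lookups

Entries read for #2: 0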